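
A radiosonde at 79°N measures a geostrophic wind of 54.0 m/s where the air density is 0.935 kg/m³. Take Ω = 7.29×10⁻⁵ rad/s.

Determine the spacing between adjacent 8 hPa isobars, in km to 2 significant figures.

110 km

Coriolis parameter at 79°N:
f = 2Ω sin φ = 2 × 7.29×10⁻⁵ × sin 79° = 1.43×10⁻⁴ s⁻¹
Geostrophic balance rearranged: |∂P/∂n| = f ρ V_g
|∂P/∂n| = 1.43×10⁻⁴ × 0.935 × 54.0 = 7.23×10⁻³ Pa/m
Isobar spacing: Δn = ΔP/|∂P/∂n| = 800 Pa / 7.23×10⁻³ Pa/m = 110708 m ≈ 110 km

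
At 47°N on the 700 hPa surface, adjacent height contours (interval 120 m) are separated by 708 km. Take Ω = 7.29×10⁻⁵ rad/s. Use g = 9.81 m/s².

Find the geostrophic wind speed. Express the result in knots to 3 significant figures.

30.3 knots

Coriolis parameter at 47°N:
f = 2Ω sin φ = 2 × 7.29×10⁻⁵ × sin 47° = 1.07×10⁻⁴ s⁻¹
Height gradient: |∂Z/∂n| = 120 m / 708000 m = 1.69×10⁻⁴
On a pressure surface, geostrophic balance gives V_g = (g/f)|∂Z/∂n|:
V_g = 9.81 × 1.69×10⁻⁴ / 1.07×10⁻⁴ = 15.6 m/s
Converting: 15.6 m/s × 1.944 = 30.3 knots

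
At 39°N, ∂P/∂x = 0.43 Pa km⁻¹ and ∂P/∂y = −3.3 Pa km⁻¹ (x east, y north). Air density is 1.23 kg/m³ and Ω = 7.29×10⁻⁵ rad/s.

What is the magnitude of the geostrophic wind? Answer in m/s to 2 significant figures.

29 m/s

Coriolis parameter at 39°N:
f = 2Ω sin φ = 2 × 7.29×10⁻⁵ × sin 39° = 9.18×10⁻⁵ s⁻¹
Component geostrophic relations (x east, y north):
u_g = −(1/(fρ)) ∂P/∂y,  v_g = (1/(fρ)) ∂P/∂x
u_g = −(−3.3×10⁻³)/(9.18×10⁻⁵ × 1.23) = 29.2 m/s;  v_g = (0.43×10⁻³)/(9.18×10⁻⁵ × 1.23) = 3.81 m/s
|V_g| = √(u_g² + v_g²) = 29.5 m/s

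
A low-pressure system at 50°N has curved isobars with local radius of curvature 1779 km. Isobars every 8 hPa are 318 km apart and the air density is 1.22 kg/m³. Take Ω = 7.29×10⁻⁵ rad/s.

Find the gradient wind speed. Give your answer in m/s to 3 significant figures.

Coriolis parameter at 50°N:
f = 2Ω sin φ = 2 × 7.29×10⁻⁵ × sin 50° = 1.12×10⁻⁴ s⁻¹
Pressure gradient: |∂P/∂n| = 800 Pa / 318000 m = 2.52×10⁻³ Pa/m
Geostrophic speed: V_g = |∂P/∂n|/(fρ) = 2.52×10⁻³/(1.12×10⁻⁴ × 1.22) = 18.5 m/s
Around a low, centrifugal force acts outward with Coriolis, so pressure-gradient force balances both:
(1/ρ)|∂P/∂n| = fV + V²/R  →  V² + fR·V − fR·V_g = 0
With fR = 1.12×10⁻⁴ × 1779×10³ m = 199 m/s:
V = [−fR + √((fR)² + 4 fR V_g)]/2 = [−199 + √(199² + 4×199×18.5)]/2 = 17 m/s
Subgeostrophic (V < V_g = 18.5 m/s), as expected around a low.

17.0 m/s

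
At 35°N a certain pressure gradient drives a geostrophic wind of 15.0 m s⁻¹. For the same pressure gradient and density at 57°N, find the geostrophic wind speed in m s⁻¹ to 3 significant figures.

10.3 m s⁻¹

With the same pressure gradient and density, V_g ∝ 1/f ∝ 1/sin φ.
V₂ = V₁ · sin φ₁ / sin φ₂ = 15.0 × sin 35° / sin 57°
V₂ = 15.0 × 0.5736/0.8387 = 10.3 m s⁻¹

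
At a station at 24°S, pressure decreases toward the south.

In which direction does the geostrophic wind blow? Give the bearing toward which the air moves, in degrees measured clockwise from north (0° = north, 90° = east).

The pressure-gradient force points toward the south (bearing 180°).
Geostrophic balance: in the Southern Hemisphere the Coriolis force deflects motion to the left, so the geostrophic wind blows 90° to the left of the pressure-gradient force (low pressure on the right).
Rotating 180° by 90° counterclockwise gives 090° — the wind blows toward the east.

090°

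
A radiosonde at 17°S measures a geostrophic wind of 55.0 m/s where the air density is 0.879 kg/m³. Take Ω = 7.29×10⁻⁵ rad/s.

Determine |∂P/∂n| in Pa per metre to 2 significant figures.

Coriolis parameter at 17°S:
f = 2Ω sin φ = 2 × 7.29×10⁻⁵ × sin 17° = 4.26×10⁻⁵ s⁻¹
Geostrophic balance rearranged: |∂P/∂n| = f ρ V_g
|∂P/∂n| = 4.26×10⁻⁵ × 0.879 × 55.0 = 2.06×10⁻³ Pa/m

2.1×10⁻³ Pa/m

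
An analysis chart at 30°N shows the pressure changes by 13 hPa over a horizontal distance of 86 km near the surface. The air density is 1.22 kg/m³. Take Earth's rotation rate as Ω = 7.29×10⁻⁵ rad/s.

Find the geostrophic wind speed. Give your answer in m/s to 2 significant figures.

Coriolis parameter at 30°N:
f = 2Ω sin φ = 2 × 7.29×10⁻⁵ × sin 30° = 7.29×10⁻⁵ s⁻¹
Pressure gradient: |∂P/∂n| = 1300 Pa / 86000 m = 1.51×10⁻² Pa/m
Geostrophic balance (pressure-gradient force = Coriolis force):
V_g = (1/(fρ)) |∂P/∂n| = 1.51×10⁻² / (7.29×10⁻⁵ × 1.22) = 170 m/s

170 m/s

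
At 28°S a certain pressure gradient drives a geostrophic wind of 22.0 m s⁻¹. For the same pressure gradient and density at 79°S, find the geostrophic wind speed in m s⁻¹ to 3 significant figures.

With the same pressure gradient and density, V_g ∝ 1/f ∝ 1/sin φ.
V₂ = V₁ · sin φ₁ / sin φ₂ = 22.0 × sin 28° / sin 79°
V₂ = 22.0 × 0.4695/0.9816 = 10.5 m s⁻¹

10.5 m s⁻¹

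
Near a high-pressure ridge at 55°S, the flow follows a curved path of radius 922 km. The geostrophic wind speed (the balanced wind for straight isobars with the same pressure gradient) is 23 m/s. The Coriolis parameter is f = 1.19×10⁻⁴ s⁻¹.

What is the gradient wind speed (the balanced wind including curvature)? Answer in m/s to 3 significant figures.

Around a high, pressure-gradient force acts outward with centrifugal, so Coriolis balances both:
fV = (1/ρ)|∂P/∂n| + V²/R  →  V² − fR·V + fR·V_g = 0
With fR = 1.19×10⁻⁴ × 922×10³ m = 110 m/s:
V = [fR − √((fR)² − 4 fR V_g)]/2 = [110 − √(110² − 4×110×23)]/2 = 32.8 m/s
Supergeostrophic (V > V_g = 23 m/s), as expected around a high.

32.8 m/s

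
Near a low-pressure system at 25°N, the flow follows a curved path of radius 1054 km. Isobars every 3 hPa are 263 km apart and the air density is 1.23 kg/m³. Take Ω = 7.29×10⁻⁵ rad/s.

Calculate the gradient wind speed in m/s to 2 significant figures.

13 m/s

Coriolis parameter at 25°N:
f = 2Ω sin φ = 2 × 7.29×10⁻⁵ × sin 25° = 6.16×10⁻⁵ s⁻¹
Pressure gradient: |∂P/∂n| = 300 Pa / 263000 m = 1.14×10⁻³ Pa/m
Geostrophic speed: V_g = |∂P/∂n|/(fρ) = 1.14×10⁻³/(6.16×10⁻⁵ × 1.23) = 15.1 m/s
Around a low, centrifugal force acts outward with Coriolis, so pressure-gradient force balances both:
(1/ρ)|∂P/∂n| = fV + V²/R  →  V² + fR·V − fR·V_g = 0
With fR = 6.16×10⁻⁵ × 1054×10³ m = 64.9 m/s:
V = [−fR + √((fR)² + 4 fR V_g)]/2 = [−64.9 + √(64.9² + 4×64.9×15.1)]/2 = 12.6 m/s
Subgeostrophic (V < V_g = 15.1 m/s), as expected around a low.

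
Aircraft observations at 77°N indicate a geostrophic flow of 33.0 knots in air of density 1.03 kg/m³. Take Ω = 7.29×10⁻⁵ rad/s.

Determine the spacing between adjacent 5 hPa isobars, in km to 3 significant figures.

201 km

Coriolis parameter at 77°N:
f = 2Ω sin φ = 2 × 7.29×10⁻⁵ × sin 77° = 1.42×10⁻⁴ s⁻¹
Wind speed in SI: 33.0 knots = 17.0 m/s
Geostrophic balance rearranged: |∂P/∂n| = f ρ V_g
|∂P/∂n| = 1.42×10⁻⁴ × 1.03 × 17.0 = 2.48×10⁻³ Pa/m
Isobar spacing: Δn = ΔP/|∂P/∂n| = 500 Pa / 2.48×10⁻³ Pa/m = 201279 m ≈ 201 km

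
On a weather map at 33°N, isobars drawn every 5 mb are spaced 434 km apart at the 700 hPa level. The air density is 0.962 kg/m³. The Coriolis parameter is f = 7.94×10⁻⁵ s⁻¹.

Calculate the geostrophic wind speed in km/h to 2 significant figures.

Pressure gradient: |∂P/∂n| = 500 Pa / 434000 m = 1.15×10⁻³ Pa/m
Geostrophic balance (pressure-gradient force = Coriolis force):
V_g = (1/(fρ)) |∂P/∂n| = 1.15×10⁻³ / (7.94×10⁻⁵ × 0.962) = 15.1 m/s
Converting: 15.1 m/s × 3.6 = 54 km/h

54 km/h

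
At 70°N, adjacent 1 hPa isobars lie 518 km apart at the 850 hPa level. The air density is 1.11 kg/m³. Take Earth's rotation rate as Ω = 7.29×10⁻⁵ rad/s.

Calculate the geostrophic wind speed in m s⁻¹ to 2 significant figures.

1.3 m s⁻¹

Coriolis parameter at 70°N:
f = 2Ω sin φ = 2 × 7.29×10⁻⁵ × sin 70° = 1.37×10⁻⁴ s⁻¹
Pressure gradient: |∂P/∂n| = 100 Pa / 518000 m = 1.93×10⁻⁴ Pa/m
Geostrophic balance (pressure-gradient force = Coriolis force):
V_g = (1/(fρ)) |∂P/∂n| = 1.93×10⁻⁴ / (1.37×10⁻⁴ × 1.11) = 1.27 m/s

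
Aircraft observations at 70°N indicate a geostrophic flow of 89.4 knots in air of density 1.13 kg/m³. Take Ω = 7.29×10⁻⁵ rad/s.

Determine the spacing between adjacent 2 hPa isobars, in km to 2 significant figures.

28 km

Coriolis parameter at 70°N:
f = 2Ω sin φ = 2 × 7.29×10⁻⁵ × sin 70° = 1.37×10⁻⁴ s⁻¹
Wind speed in SI: 89.4 knots = 46.0 m/s
Geostrophic balance rearranged: |∂P/∂n| = f ρ V_g
|∂P/∂n| = 1.37×10⁻⁴ × 1.13 × 46.0 = 7.12×10⁻³ Pa/m
Isobar spacing: Δn = ΔP/|∂P/∂n| = 200 Pa / 7.12×10⁻³ Pa/m = 28089 m ≈ 28 km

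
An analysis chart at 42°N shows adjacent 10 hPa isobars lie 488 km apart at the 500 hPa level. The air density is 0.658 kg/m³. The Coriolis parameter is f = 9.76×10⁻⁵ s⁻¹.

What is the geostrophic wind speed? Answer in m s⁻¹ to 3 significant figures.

31.9 m s⁻¹

Pressure gradient: |∂P/∂n| = 1000 Pa / 488000 m = 2.05×10⁻³ Pa/m
Geostrophic balance (pressure-gradient force = Coriolis force):
V_g = (1/(fρ)) |∂P/∂n| = 2.05×10⁻³ / (9.76×10⁻⁵ × 0.658) = 31.9 m/s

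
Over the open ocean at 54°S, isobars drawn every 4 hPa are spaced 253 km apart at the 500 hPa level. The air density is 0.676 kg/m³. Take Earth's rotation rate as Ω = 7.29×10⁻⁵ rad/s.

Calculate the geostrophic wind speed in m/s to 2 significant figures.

20 m/s

Coriolis parameter at 54°S:
f = 2Ω sin φ = 2 × 7.29×10⁻⁵ × sin 54° = 1.18×10⁻⁴ s⁻¹
Pressure gradient: |∂P/∂n| = 400 Pa / 253000 m = 1.58×10⁻³ Pa/m
Geostrophic balance (pressure-gradient force = Coriolis force):
V_g = (1/(fρ)) |∂P/∂n| = 1.58×10⁻³ / (1.18×10⁻⁴ × 0.676) = 19.8 m/s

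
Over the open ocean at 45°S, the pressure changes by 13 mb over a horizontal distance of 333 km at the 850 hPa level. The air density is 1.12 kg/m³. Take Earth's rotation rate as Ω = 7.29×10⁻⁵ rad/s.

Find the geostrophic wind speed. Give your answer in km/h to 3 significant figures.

Coriolis parameter at 45°S:
f = 2Ω sin φ = 2 × 7.29×10⁻⁵ × sin 45° = 1.03×10⁻⁴ s⁻¹
Pressure gradient: |∂P/∂n| = 1300 Pa / 333000 m = 3.90×10⁻³ Pa/m
Geostrophic balance (pressure-gradient force = Coriolis force):
V_g = (1/(fρ)) |∂P/∂n| = 3.90×10⁻³ / (1.03×10⁻⁴ × 1.12) = 33.8 m/s
Converting: 33.8 m/s × 3.6 = 122 km/h

122 km/h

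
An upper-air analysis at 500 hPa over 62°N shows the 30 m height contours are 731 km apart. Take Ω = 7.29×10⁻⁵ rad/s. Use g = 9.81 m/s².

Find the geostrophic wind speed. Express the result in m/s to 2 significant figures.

Coriolis parameter at 62°N:
f = 2Ω sin φ = 2 × 7.29×10⁻⁵ × sin 62° = 1.29×10⁻⁴ s⁻¹
Height gradient: |∂Z/∂n| = 30 m / 731000 m = 4.10×10⁻⁵
On a pressure surface, geostrophic balance gives V_g = (g/f)|∂Z/∂n|:
V_g = 9.81 × 4.10×10⁻⁵ / 1.29×10⁻⁴ = 3.13 m/s

3.1 m/s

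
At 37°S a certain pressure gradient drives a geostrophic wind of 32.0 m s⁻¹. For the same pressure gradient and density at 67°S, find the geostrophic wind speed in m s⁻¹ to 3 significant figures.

With the same pressure gradient and density, V_g ∝ 1/f ∝ 1/sin φ.
V₂ = V₁ · sin φ₁ / sin φ₂ = 32.0 × sin 37° / sin 67°
V₂ = 32.0 × 0.6018/0.9205 = 20.9 m s⁻¹

20.9 m s⁻¹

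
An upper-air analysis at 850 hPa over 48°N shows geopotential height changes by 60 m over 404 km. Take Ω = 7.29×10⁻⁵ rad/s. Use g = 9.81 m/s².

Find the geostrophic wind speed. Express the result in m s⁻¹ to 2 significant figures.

Coriolis parameter at 48°N:
f = 2Ω sin φ = 2 × 7.29×10⁻⁵ × sin 48° = 1.08×10⁻⁴ s⁻¹
Height gradient: |∂Z/∂n| = 60 m / 404000 m = 1.49×10⁻⁴
On a pressure surface, geostrophic balance gives V_g = (g/f)|∂Z/∂n|:
V_g = 9.81 × 1.49×10⁻⁴ / 1.08×10⁻⁴ = 13.4 m/s

13 m s⁻¹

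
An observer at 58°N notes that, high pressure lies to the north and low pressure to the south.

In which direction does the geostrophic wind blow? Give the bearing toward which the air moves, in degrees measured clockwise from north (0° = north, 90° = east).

The pressure-gradient force points toward the south (bearing 180°).
Geostrophic balance: in the Northern Hemisphere the Coriolis force deflects motion to the right, so the geostrophic wind blows 90° to the right of the pressure-gradient force (low pressure on the left).
Rotating 180° by 90° clockwise gives 270° — the wind blows toward the west.

270°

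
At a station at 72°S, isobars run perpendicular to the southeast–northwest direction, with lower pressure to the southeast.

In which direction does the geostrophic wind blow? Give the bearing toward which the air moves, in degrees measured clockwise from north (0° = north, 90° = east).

045°

The pressure-gradient force points toward the southeast (bearing 135°).
Geostrophic balance: in the Southern Hemisphere the Coriolis force deflects motion to the left, so the geostrophic wind blows 90° to the left of the pressure-gradient force (low pressure on the right).
Rotating 135° by 90° counterclockwise gives 045° — the wind blows toward the northeast.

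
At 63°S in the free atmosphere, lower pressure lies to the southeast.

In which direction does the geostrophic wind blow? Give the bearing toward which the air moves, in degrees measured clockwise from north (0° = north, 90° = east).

The pressure-gradient force points toward the southeast (bearing 135°).
Geostrophic balance: in the Southern Hemisphere the Coriolis force deflects motion to the left, so the geostrophic wind blows 90° to the left of the pressure-gradient force (low pressure on the right).
Rotating 135° by 90° counterclockwise gives 045° — the wind blows toward the northeast.

045°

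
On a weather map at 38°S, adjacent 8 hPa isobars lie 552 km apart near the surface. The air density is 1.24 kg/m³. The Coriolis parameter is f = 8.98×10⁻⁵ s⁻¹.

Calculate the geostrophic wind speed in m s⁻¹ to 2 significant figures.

13 m s⁻¹

Pressure gradient: |∂P/∂n| = 800 Pa / 552000 m = 1.45×10⁻³ Pa/m
Geostrophic balance (pressure-gradient force = Coriolis force):
V_g = (1/(fρ)) |∂P/∂n| = 1.45×10⁻³ / (8.98×10⁻⁵ × 1.24) = 13.0 m/s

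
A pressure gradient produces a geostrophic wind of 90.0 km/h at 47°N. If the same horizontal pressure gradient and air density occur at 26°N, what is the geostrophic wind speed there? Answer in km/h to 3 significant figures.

With the same pressure gradient and density, V_g ∝ 1/f ∝ 1/sin φ.
V₂ = V₁ · sin φ₁ / sin φ₂ = 90.0 × sin 47° / sin 26°
V₂ = 90.0 × 0.7314/0.4384 = 150 km/h

150 km/h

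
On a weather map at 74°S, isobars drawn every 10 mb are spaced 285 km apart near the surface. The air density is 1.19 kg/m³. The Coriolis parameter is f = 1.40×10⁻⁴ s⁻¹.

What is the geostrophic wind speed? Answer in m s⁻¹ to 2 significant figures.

Pressure gradient: |∂P/∂n| = 1000 Pa / 285000 m = 3.51×10⁻³ Pa/m
Geostrophic balance (pressure-gradient force = Coriolis force):
V_g = (1/(fρ)) |∂P/∂n| = 3.51×10⁻³ / (1.40×10⁻⁴ × 1.19) = 21.1 m/s

21 m s⁻¹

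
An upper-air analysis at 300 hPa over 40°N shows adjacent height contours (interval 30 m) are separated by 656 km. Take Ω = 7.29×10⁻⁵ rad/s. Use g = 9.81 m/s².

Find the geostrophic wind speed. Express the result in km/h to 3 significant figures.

Coriolis parameter at 40°N:
f = 2Ω sin φ = 2 × 7.29×10⁻⁵ × sin 40° = 9.37×10⁻⁵ s⁻¹
Height gradient: |∂Z/∂n| = 30 m / 656000 m = 4.57×10⁻⁵
On a pressure surface, geostrophic balance gives V_g = (g/f)|∂Z/∂n|:
V_g = 9.81 × 4.57×10⁻⁵ / 9.37×10⁻⁵ = 4.79 m/s
Converting: 4.79 m/s × 3.6 = 17.2 km/h

17.2 km/h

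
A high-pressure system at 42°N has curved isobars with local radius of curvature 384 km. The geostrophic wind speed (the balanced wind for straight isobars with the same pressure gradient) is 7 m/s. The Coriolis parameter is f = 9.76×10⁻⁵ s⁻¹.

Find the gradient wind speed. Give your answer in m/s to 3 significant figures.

9.32 m/s

Around a high, pressure-gradient force acts outward with centrifugal, so Coriolis balances both:
fV = (1/ρ)|∂P/∂n| + V²/R  →  V² − fR·V + fR·V_g = 0
With fR = 9.76×10⁻⁵ × 384×10³ m = 37.5 m/s:
V = [fR − √((fR)² − 4 fR V_g)]/2 = [37.5 − √(37.5² − 4×37.5×7)]/2 = 9.32 m/s
Supergeostrophic (V > V_g = 7 m/s), as expected around a high.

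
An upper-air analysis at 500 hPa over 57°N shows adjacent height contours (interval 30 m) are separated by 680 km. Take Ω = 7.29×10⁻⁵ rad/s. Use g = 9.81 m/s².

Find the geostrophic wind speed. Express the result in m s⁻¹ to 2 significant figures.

3.5 m s⁻¹

Coriolis parameter at 57°N:
f = 2Ω sin φ = 2 × 7.29×10⁻⁵ × sin 57° = 1.22×10⁻⁴ s⁻¹
Height gradient: |∂Z/∂n| = 30 m / 680000 m = 4.41×10⁻⁵
On a pressure surface, geostrophic balance gives V_g = (g/f)|∂Z/∂n|:
V_g = 9.81 × 4.41×10⁻⁵ / 1.22×10⁻⁴ = 3.54 m/s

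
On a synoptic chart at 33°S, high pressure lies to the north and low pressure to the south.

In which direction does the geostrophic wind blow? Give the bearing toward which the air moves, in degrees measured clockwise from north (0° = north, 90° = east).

090°

The pressure-gradient force points toward the south (bearing 180°).
Geostrophic balance: in the Southern Hemisphere the Coriolis force deflects motion to the left, so the geostrophic wind blows 90° to the left of the pressure-gradient force (low pressure on the right).
Rotating 180° by 90° counterclockwise gives 090° — the wind blows toward the east.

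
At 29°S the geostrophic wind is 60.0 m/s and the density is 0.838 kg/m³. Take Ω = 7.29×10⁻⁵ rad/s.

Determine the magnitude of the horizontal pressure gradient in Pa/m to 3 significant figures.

Coriolis parameter at 29°S:
f = 2Ω sin φ = 2 × 7.29×10⁻⁵ × sin 29° = 7.07×10⁻⁵ s⁻¹
Geostrophic balance rearranged: |∂P/∂n| = f ρ V_g
|∂P/∂n| = 7.07×10⁻⁵ × 0.838 × 60.0 = 3.55×10⁻³ Pa/m

3.55×10⁻³ Pa/m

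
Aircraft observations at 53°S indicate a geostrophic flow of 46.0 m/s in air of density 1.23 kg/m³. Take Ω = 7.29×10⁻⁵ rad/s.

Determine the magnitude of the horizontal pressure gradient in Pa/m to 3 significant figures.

6.59×10⁻³ Pa/m

Coriolis parameter at 53°S:
f = 2Ω sin φ = 2 × 7.29×10⁻⁵ × sin 53° = 1.16×10⁻⁴ s⁻¹
Geostrophic balance rearranged: |∂P/∂n| = f ρ V_g
|∂P/∂n| = 1.16×10⁻⁴ × 1.23 × 46.0 = 6.59×10⁻³ Pa/m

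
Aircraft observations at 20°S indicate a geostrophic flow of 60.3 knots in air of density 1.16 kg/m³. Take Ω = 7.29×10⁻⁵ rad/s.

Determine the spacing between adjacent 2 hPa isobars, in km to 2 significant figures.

Coriolis parameter at 20°S:
f = 2Ω sin φ = 2 × 7.29×10⁻⁵ × sin 20° = 4.99×10⁻⁵ s⁻¹
Wind speed in SI: 60.3 knots = 31.0 m/s
Geostrophic balance rearranged: |∂P/∂n| = f ρ V_g
|∂P/∂n| = 4.99×10⁻⁵ × 1.16 × 31.0 = 1.79×10⁻³ Pa/m
Isobar spacing: Δn = ΔP/|∂P/∂n| = 200 Pa / 1.79×10⁻³ Pa/m = 111457 m ≈ 110 km

110 km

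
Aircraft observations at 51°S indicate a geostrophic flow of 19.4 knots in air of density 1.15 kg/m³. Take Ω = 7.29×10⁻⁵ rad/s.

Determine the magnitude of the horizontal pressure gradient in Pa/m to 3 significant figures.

1.30×10⁻³ Pa/m

Coriolis parameter at 51°S:
f = 2Ω sin φ = 2 × 7.29×10⁻⁵ × sin 51° = 1.13×10⁻⁴ s⁻¹
Wind speed in SI: 19.4 knots = 9.98 m/s
Geostrophic balance rearranged: |∂P/∂n| = f ρ V_g
|∂P/∂n| = 1.13×10⁻⁴ × 1.15 × 9.98 = 1.30×10⁻³ Pa/m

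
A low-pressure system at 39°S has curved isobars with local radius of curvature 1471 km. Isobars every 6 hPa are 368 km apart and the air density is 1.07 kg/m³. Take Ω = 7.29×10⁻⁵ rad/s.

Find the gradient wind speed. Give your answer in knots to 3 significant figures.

Coriolis parameter at 39°S:
f = 2Ω sin φ = 2 × 7.29×10⁻⁵ × sin 39° = 9.18×10⁻⁵ s⁻¹
Pressure gradient: |∂P/∂n| = 600 Pa / 368000 m = 1.63×10⁻³ Pa/m
Geostrophic speed: V_g = |∂P/∂n|/(fρ) = 1.63×10⁻³/(9.18×10⁻⁵ × 1.07) = 16.6 m/s
Around a low, centrifugal force acts outward with Coriolis, so pressure-gradient force balances both:
(1/ρ)|∂P/∂n| = fV + V²/R  →  V² + fR·V − fR·V_g = 0
With fR = 9.18×10⁻⁵ × 1471×10³ m = 135 m/s:
V = [−fR + √((fR)² + 4 fR V_g)]/2 = [−135 + √(135² + 4×135×16.6)]/2 = 15 m/s
Subgeostrophic (V < V_g = 16.6 m/s), as expected around a low.
Converting: 15 m/s × 1.944 = 29.1 knots

29.1 knots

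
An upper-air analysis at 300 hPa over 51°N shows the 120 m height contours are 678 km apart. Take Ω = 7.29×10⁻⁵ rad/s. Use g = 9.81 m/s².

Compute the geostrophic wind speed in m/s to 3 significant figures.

Coriolis parameter at 51°N:
f = 2Ω sin φ = 2 × 7.29×10⁻⁵ × sin 51° = 1.13×10⁻⁴ s⁻¹
Height gradient: |∂Z/∂n| = 120 m / 678000 m = 1.77×10⁻⁴
On a pressure surface, geostrophic balance gives V_g = (g/f)|∂Z/∂n|:
V_g = 9.81 × 1.77×10⁻⁴ / 1.13×10⁻⁴ = 15.3 m/s

15.3 m/s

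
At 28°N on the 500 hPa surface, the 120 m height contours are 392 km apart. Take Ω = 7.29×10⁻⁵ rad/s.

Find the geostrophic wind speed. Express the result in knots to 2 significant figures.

Coriolis parameter at 28°N:
f = 2Ω sin φ = 2 × 7.29×10⁻⁵ × sin 28° = 6.84×10⁻⁵ s⁻¹
Height gradient: |∂Z/∂n| = 120 m / 392000 m = 3.06×10⁻⁴
On a pressure surface, geostrophic balance gives V_g = (g/f)|∂Z/∂n|:
V_g = 9.81 × 3.06×10⁻⁴ / 6.84×10⁻⁵ = 43.9 m/s
Converting: 43.9 m/s × 1.944 = 85 knots

85 knots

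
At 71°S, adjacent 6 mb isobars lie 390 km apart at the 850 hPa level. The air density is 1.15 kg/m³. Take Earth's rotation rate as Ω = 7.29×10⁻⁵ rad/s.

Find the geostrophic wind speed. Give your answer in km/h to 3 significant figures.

34.9 km/h

Coriolis parameter at 71°S:
f = 2Ω sin φ = 2 × 7.29×10⁻⁵ × sin 71° = 1.38×10⁻⁴ s⁻¹
Pressure gradient: |∂P/∂n| = 600 Pa / 390000 m = 1.54×10⁻³ Pa/m
Geostrophic balance (pressure-gradient force = Coriolis force):
V_g = (1/(fρ)) |∂P/∂n| = 1.54×10⁻³ / (1.38×10⁻⁴ × 1.15) = 9.70 m/s
Converting: 9.70 m/s × 3.6 = 34.9 km/h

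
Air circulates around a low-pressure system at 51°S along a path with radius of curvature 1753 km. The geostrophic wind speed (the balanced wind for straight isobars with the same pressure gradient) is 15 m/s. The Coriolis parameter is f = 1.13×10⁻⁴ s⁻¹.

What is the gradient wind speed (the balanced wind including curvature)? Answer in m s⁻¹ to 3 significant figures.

14.0 m s⁻¹

Around a low, centrifugal force acts outward with Coriolis, so pressure-gradient force balances both:
(1/ρ)|∂P/∂n| = fV + V²/R  →  V² + fR·V − fR·V_g = 0
With fR = 1.13×10⁻⁴ × 1753×10³ m = 198 m/s:
V = [−fR + √((fR)² + 4 fR V_g)]/2 = [−198 + √(198² + 4×198×15)]/2 = 14 m/s
Subgeostrophic (V < V_g = 15 m/s), as expected around a low.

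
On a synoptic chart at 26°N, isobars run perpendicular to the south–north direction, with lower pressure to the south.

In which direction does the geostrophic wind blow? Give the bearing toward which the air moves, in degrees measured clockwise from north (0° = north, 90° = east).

The pressure-gradient force points toward the south (bearing 180°).
Geostrophic balance: in the Northern Hemisphere the Coriolis force deflects motion to the right, so the geostrophic wind blows 90° to the right of the pressure-gradient force (low pressure on the left).
Rotating 180° by 90° clockwise gives 270° — the wind blows toward the west.

270°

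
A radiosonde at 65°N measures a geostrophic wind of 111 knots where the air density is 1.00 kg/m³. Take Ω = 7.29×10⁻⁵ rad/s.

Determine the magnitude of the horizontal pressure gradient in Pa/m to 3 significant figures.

Coriolis parameter at 65°N:
f = 2Ω sin φ = 2 × 7.29×10⁻⁵ × sin 65° = 1.32×10⁻⁴ s⁻¹
Wind speed in SI: 111 knots = 57.1 m/s
Geostrophic balance rearranged: |∂P/∂n| = f ρ V_g
|∂P/∂n| = 1.32×10⁻⁴ × 1.00 × 57.1 = 7.55×10⁻³ Pa/m

7.55×10⁻³ Pa/m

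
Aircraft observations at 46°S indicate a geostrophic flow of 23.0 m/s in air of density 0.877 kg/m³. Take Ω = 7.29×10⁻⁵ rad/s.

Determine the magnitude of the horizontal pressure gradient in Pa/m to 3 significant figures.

2.12×10⁻³ Pa/m

Coriolis parameter at 46°S:
f = 2Ω sin φ = 2 × 7.29×10⁻⁵ × sin 46° = 1.05×10⁻⁴ s⁻¹
Geostrophic balance rearranged: |∂P/∂n| = f ρ V_g
|∂P/∂n| = 1.05×10⁻⁴ × 0.877 × 23.0 = 2.12×10⁻³ Pa/m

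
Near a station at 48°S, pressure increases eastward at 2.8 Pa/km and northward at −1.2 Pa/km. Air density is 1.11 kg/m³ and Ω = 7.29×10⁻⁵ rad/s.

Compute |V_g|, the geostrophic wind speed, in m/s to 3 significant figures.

Coriolis parameter at 48°S:
f = 2Ω sin φ = 2 × 7.29×10⁻⁵ × sin 48° = 1.08×10⁻⁴ s⁻¹
In the Southern Hemisphere f is negative: f = −1.08×10⁻⁴ s⁻¹.
Component geostrophic relations (x east, y north):
u_g = −(1/(fρ)) ∂P/∂y,  v_g = (1/(fρ)) ∂P/∂x
u_g = −(−1.2×10⁻³)/(−1.08×10⁻⁴ × 1.11) = −9.98 m/s;  v_g = (2.8×10⁻³)/(−1.08×10⁻⁴ × 1.11) = −23.3 m/s
|V_g| = √(u_g² + v_g²) = 25.3 m/s

25.3 m/s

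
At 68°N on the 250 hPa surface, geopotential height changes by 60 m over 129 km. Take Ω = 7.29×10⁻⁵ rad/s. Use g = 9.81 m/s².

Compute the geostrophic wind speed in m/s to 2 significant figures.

34 m/s

Coriolis parameter at 68°N:
f = 2Ω sin φ = 2 × 7.29×10⁻⁵ × sin 68° = 1.35×10⁻⁴ s⁻¹
Height gradient: |∂Z/∂n| = 60 m / 129000 m = 4.65×10⁻⁴
On a pressure surface, geostrophic balance gives V_g = (g/f)|∂Z/∂n|:
V_g = 9.81 × 4.65×10⁻⁴ / 1.35×10⁻⁴ = 33.8 m/s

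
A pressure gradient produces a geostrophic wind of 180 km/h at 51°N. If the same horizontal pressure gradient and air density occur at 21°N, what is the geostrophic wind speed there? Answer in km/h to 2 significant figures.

390 km/h

With the same pressure gradient and density, V_g ∝ 1/f ∝ 1/sin φ.
V₂ = V₁ · sin φ₁ / sin φ₂ = 180 × sin 51° / sin 21°
V₂ = 180 × 0.7771/0.3584 = 390 km/h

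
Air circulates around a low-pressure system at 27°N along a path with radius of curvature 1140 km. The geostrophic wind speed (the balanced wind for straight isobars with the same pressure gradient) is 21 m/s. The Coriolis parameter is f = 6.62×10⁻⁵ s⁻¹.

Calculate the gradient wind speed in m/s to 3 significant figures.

Around a low, centrifugal force acts outward with Coriolis, so pressure-gradient force balances both:
(1/ρ)|∂P/∂n| = fV + V²/R  →  V² + fR·V − fR·V_g = 0
With fR = 6.62×10⁻⁵ × 1140×10³ m = 75.5 m/s:
V = [−fR + √((fR)² + 4 fR V_g)]/2 = [−75.5 + √(75.5² + 4×75.5×21)]/2 = 17.1 m/s
Subgeostrophic (V < V_g = 21 m/s), as expected around a low.

17.1 m/s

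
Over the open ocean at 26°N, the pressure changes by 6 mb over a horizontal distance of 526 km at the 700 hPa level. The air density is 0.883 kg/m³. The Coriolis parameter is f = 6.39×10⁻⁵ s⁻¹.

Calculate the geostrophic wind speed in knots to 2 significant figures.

39 knots

Pressure gradient: |∂P/∂n| = 600 Pa / 526000 m = 1.14×10⁻³ Pa/m
Geostrophic balance (pressure-gradient force = Coriolis force):
V_g = (1/(fρ)) |∂P/∂n| = 1.14×10⁻³ / (6.39×10⁻⁵ × 0.883) = 20.2 m/s
Converting: 20.2 m/s × 1.944 = 39 knots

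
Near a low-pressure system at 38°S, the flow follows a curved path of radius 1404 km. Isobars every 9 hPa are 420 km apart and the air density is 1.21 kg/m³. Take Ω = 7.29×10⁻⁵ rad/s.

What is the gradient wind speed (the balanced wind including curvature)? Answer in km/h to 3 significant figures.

62.4 km/h

Coriolis parameter at 38°S:
f = 2Ω sin φ = 2 × 7.29×10⁻⁵ × sin 38° = 8.98×10⁻⁵ s⁻¹
Pressure gradient: |∂P/∂n| = 900 Pa / 420000 m = 2.14×10⁻³ Pa/m
Geostrophic speed: V_g = |∂P/∂n|/(fρ) = 2.14×10⁻³/(8.98×10⁻⁵ × 1.21) = 19.7 m/s
Around a low, centrifugal force acts outward with Coriolis, so pressure-gradient force balances both:
(1/ρ)|∂P/∂n| = fV + V²/R  →  V² + fR·V − fR·V_g = 0
With fR = 8.98×10⁻⁵ × 1404×10³ m = 126 m/s:
V = [−fR + √((fR)² + 4 fR V_g)]/2 = [−126 + √(126² + 4×126×19.7)]/2 = 17.3 m/s
Subgeostrophic (V < V_g = 19.7 m/s), as expected around a low.
Converting: 17.3 m/s × 3.6 = 62.4 km/h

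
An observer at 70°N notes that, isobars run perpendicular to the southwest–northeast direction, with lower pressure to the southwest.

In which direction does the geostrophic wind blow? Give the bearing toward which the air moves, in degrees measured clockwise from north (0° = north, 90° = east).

The pressure-gradient force points toward the southwest (bearing 225°).
Geostrophic balance: in the Northern Hemisphere the Coriolis force deflects motion to the right, so the geostrophic wind blows 90° to the right of the pressure-gradient force (low pressure on the left).
Rotating 225° by 90° clockwise gives 315° — the wind blows toward the northwest.

315°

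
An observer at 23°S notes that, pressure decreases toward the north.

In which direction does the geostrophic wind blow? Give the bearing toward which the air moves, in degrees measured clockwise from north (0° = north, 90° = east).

The pressure-gradient force points toward the north (bearing 000°).
Geostrophic balance: in the Southern Hemisphere the Coriolis force deflects motion to the left, so the geostrophic wind blows 90° to the left of the pressure-gradient force (low pressure on the right).
Rotating 000° by 90° counterclockwise gives 270° — the wind blows toward the west.

270°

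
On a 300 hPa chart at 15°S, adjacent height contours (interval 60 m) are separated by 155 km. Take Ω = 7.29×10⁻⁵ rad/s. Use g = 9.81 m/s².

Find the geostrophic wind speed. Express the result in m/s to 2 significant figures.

Coriolis parameter at 15°S:
f = 2Ω sin φ = 2 × 7.29×10⁻⁵ × sin 15° = 3.77×10⁻⁵ s⁻¹
Height gradient: |∂Z/∂n| = 60 m / 155000 m = 3.87×10⁻⁴
On a pressure surface, geostrophic balance gives V_g = (g/f)|∂Z/∂n|:
V_g = 9.81 × 3.87×10⁻⁴ / 3.77×10⁻⁵ = 101 m/s

100 m/s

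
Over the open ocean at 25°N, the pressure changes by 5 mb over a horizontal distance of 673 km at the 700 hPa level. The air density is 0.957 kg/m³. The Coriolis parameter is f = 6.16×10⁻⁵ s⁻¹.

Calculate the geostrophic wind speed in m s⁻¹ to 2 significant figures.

Pressure gradient: |∂P/∂n| = 500 Pa / 673000 m = 7.43×10⁻⁴ Pa/m
Geostrophic balance (pressure-gradient force = Coriolis force):
V_g = (1/(fρ)) |∂P/∂n| = 7.43×10⁻⁴ / (6.16×10⁻⁵ × 0.957) = 12.6 m/s

13 m s⁻¹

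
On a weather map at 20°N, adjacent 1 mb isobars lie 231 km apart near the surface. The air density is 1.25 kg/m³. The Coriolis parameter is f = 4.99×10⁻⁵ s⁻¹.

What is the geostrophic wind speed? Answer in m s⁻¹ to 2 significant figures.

6.9 m s⁻¹

Pressure gradient: |∂P/∂n| = 100 Pa / 231000 m = 4.33×10⁻⁴ Pa/m
Geostrophic balance (pressure-gradient force = Coriolis force):
V_g = (1/(fρ)) |∂P/∂n| = 4.33×10⁻⁴ / (4.99×10⁻⁵ × 1.25) = 6.94 m/s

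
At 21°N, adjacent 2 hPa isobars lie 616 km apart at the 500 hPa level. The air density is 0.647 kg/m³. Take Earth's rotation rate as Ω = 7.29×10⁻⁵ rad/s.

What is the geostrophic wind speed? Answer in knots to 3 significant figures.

Coriolis parameter at 21°N:
f = 2Ω sin φ = 2 × 7.29×10⁻⁵ × sin 21° = 5.23×10⁻⁵ s⁻¹
Pressure gradient: |∂P/∂n| = 200 Pa / 616000 m = 3.25×10⁻⁴ Pa/m
Geostrophic balance (pressure-gradient force = Coriolis force):
V_g = (1/(fρ)) |∂P/∂n| = 3.25×10⁻⁴ / (5.23×10⁻⁵ × 0.647) = 9.60 m/s
Converting: 9.60 m/s × 1.944 = 18.7 knots

18.7 knots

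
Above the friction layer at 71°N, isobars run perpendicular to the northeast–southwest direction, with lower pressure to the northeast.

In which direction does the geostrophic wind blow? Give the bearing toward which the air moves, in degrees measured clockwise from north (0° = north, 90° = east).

The pressure-gradient force points toward the northeast (bearing 045°).
Geostrophic balance: in the Northern Hemisphere the Coriolis force deflects motion to the right, so the geostrophic wind blows 90° to the right of the pressure-gradient force (low pressure on the left).
Rotating 045° by 90° clockwise gives 135° — the wind blows toward the southeast.

135°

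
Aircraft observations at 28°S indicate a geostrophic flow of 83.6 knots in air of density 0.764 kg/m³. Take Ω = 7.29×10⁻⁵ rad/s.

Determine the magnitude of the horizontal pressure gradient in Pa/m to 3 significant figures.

Coriolis parameter at 28°S:
f = 2Ω sin φ = 2 × 7.29×10⁻⁵ × sin 28° = 6.84×10⁻⁵ s⁻¹
Wind speed in SI: 83.6 knots = 43.0 m/s
Geostrophic balance rearranged: |∂P/∂n| = f ρ V_g
|∂P/∂n| = 6.84×10⁻⁵ × 0.764 × 43.0 = 2.25×10⁻³ Pa/m

2.25×10⁻³ Pa/m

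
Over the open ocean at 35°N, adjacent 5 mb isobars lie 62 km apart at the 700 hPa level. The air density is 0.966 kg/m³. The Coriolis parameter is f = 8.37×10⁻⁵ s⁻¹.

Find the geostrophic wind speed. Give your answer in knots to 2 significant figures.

Pressure gradient: |∂P/∂n| = 500 Pa / 62000 m = 8.06×10⁻³ Pa/m
Geostrophic balance (pressure-gradient force = Coriolis force):
V_g = (1/(fρ)) |∂P/∂n| = 8.06×10⁻³ / (8.37×10⁻⁵ × 0.966) = 99.7 m/s
Converting: 99.7 m/s × 1.944 = 190 knots

190 knots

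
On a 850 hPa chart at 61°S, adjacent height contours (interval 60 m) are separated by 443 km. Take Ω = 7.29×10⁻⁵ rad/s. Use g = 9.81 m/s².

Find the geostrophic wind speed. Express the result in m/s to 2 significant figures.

10 m/s

Coriolis parameter at 61°S:
f = 2Ω sin φ = 2 × 7.29×10⁻⁵ × sin 61° = 1.28×10⁻⁴ s⁻¹
Height gradient: |∂Z/∂n| = 60 m / 443000 m = 1.35×10⁻⁴
On a pressure surface, geostrophic balance gives V_g = (g/f)|∂Z/∂n|:
V_g = 9.81 × 1.35×10⁻⁴ / 1.28×10⁻⁴ = 10.4 m/s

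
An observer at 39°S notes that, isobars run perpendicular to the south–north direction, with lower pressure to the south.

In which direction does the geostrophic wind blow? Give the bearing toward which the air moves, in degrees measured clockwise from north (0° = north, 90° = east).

090°

The pressure-gradient force points toward the south (bearing 180°).
Geostrophic balance: in the Southern Hemisphere the Coriolis force deflects motion to the left, so the geostrophic wind blows 90° to the left of the pressure-gradient force (low pressure on the right).
Rotating 180° by 90° counterclockwise gives 090° — the wind blows toward the east.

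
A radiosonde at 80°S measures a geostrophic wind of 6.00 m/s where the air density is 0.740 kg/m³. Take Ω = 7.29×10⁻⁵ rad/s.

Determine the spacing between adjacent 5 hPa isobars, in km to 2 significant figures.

780 km

Coriolis parameter at 80°S:
f = 2Ω sin φ = 2 × 7.29×10⁻⁵ × sin 80° = 1.44×10⁻⁴ s⁻¹
Geostrophic balance rearranged: |∂P/∂n| = f ρ V_g
|∂P/∂n| = 1.44×10⁻⁴ × 0.740 × 6.00 = 6.38×10⁻⁴ Pa/m
Isobar spacing: Δn = ΔP/|∂P/∂n| = 500 Pa / 6.38×10⁻⁴ Pa/m = 784292 m ≈ 780 km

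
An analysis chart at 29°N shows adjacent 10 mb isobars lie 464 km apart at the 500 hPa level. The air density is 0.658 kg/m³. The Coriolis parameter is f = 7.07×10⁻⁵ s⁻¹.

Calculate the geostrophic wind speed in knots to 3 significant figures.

Pressure gradient: |∂P/∂n| = 1000 Pa / 464000 m = 2.16×10⁻³ Pa/m
Geostrophic balance (pressure-gradient force = Coriolis force):
V_g = (1/(fρ)) |∂P/∂n| = 2.16×10⁻³ / (7.07×10⁻⁵ × 0.658) = 46.3 m/s
Converting: 46.3 m/s × 1.944 = 90.1 knots

90.1 knots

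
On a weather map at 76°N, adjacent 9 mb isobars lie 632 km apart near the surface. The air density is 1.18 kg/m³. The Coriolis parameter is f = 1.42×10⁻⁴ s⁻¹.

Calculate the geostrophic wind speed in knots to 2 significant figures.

17 knots

Pressure gradient: |∂P/∂n| = 900 Pa / 632000 m = 1.42×10⁻³ Pa/m
Geostrophic balance (pressure-gradient force = Coriolis force):
V_g = (1/(fρ)) |∂P/∂n| = 1.42×10⁻³ / (1.42×10⁻⁴ × 1.18) = 8.50 m/s
Converting: 8.50 m/s × 1.944 = 17 knots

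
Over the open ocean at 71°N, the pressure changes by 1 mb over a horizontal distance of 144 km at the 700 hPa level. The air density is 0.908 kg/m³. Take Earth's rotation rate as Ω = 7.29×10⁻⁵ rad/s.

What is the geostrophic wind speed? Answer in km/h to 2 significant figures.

Coriolis parameter at 71°N:
f = 2Ω sin φ = 2 × 7.29×10⁻⁵ × sin 71° = 1.38×10⁻⁴ s⁻¹
Pressure gradient: |∂P/∂n| = 100 Pa / 144000 m = 6.94×10⁻⁴ Pa/m
Geostrophic balance (pressure-gradient force = Coriolis force):
V_g = (1/(fρ)) |∂P/∂n| = 6.94×10⁻⁴ / (1.38×10⁻⁴ × 0.908) = 5.55 m/s
Converting: 5.55 m/s × 3.6 = 20 km/h

20 km/h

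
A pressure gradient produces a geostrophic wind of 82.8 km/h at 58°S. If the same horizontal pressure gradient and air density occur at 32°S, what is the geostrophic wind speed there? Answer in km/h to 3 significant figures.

133 km/h

With the same pressure gradient and density, V_g ∝ 1/f ∝ 1/sin φ.
V₂ = V₁ · sin φ₁ / sin φ₂ = 82.8 × sin 58° / sin 32°
V₂ = 82.8 × 0.8480/0.5299 = 133 km/h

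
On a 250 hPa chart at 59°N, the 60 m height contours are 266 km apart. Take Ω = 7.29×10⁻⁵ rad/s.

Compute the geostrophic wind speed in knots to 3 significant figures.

34.4 knots

Coriolis parameter at 59°N:
f = 2Ω sin φ = 2 × 7.29×10⁻⁵ × sin 59° = 1.25×10⁻⁴ s⁻¹
Height gradient: |∂Z/∂n| = 60 m / 266000 m = 2.26×10⁻⁴
On a pressure surface, geostrophic balance gives V_g = (g/f)|∂Z/∂n|:
V_g = 9.81 × 2.26×10⁻⁴ / 1.25×10⁻⁴ = 17.7 m/s
Converting: 17.7 m/s × 1.944 = 34.4 knots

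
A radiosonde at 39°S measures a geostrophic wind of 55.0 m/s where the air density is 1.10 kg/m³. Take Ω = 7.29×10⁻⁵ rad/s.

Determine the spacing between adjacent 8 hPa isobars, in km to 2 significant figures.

140 km

Coriolis parameter at 39°S:
f = 2Ω sin φ = 2 × 7.29×10⁻⁵ × sin 39° = 9.18×10⁻⁵ s⁻¹
Geostrophic balance rearranged: |∂P/∂n| = f ρ V_g
|∂P/∂n| = 9.18×10⁻⁵ × 1.10 × 55.0 = 5.55×10⁻³ Pa/m
Isobar spacing: Δn = ΔP/|∂P/∂n| = 800 Pa / 5.55×10⁻³ Pa/m = 144114 m ≈ 140 km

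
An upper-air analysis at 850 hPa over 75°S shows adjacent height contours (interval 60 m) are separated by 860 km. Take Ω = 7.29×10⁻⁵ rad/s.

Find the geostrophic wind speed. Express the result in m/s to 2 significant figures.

4.9 m/s

Coriolis parameter at 75°S:
f = 2Ω sin φ = 2 × 7.29×10⁻⁵ × sin 75° = 1.41×10⁻⁴ s⁻¹
Height gradient: |∂Z/∂n| = 60 m / 860000 m = 6.98×10⁻⁵
On a pressure surface, geostrophic balance gives V_g = (g/f)|∂Z/∂n|:
V_g = 9.81 × 6.98×10⁻⁵ / 1.41×10⁻⁴ = 4.86 m/s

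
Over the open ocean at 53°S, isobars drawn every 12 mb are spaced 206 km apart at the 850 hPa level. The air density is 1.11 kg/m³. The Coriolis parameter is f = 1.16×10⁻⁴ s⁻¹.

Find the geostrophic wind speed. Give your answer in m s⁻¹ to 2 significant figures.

45 m s⁻¹

Pressure gradient: |∂P/∂n| = 1200 Pa / 206000 m = 5.83×10⁻³ Pa/m
Geostrophic balance (pressure-gradient force = Coriolis force):
V_g = (1/(fρ)) |∂P/∂n| = 5.83×10⁻³ / (1.16×10⁻⁴ × 1.11) = 45.2 m/s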